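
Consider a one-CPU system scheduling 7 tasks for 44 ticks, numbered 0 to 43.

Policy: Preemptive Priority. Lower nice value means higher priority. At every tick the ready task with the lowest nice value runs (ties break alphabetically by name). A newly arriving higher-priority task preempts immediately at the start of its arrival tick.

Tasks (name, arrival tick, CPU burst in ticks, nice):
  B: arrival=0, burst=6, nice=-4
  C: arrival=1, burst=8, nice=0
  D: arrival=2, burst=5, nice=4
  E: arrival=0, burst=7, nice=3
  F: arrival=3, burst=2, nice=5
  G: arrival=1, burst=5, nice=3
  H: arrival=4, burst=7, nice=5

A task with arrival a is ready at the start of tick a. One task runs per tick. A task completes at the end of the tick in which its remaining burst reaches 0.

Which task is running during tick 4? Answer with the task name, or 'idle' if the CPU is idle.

t=0: ready={B,E} → run B
t=1: ready={B,C,E,G} → run B
t=2: ready={B,C,D,E,G} → run B
t=3: ready={B,C,D,E,F,G} → run B
t=4: ready={B,C,D,E,F,G,H} → run B
t=5: ready={B,C,D,E,F,G,H} → run B
t=6: ready={C,D,E,F,G,H} → run C
t=7: ready={C,D,E,F,G,H} → run C
t=8: ready={C,D,E,F,G,H} → run C
t=9: ready={C,D,E,F,G,H} → run C
t=10: ready={C,D,E,F,G,H} → run C
t=11: ready={C,D,E,F,G,H} → run C
t=12: ready={C,D,E,F,G,H} → run C
t=13: ready={C,D,E,F,G,H} → run C
t=14: ready={D,E,F,G,H} → run E
t=15: ready={D,E,F,G,H} → run E
t=16: ready={D,E,F,G,H} → run E
t=17: ready={D,E,F,G,H} → run E
t=18: ready={D,E,F,G,H} → run E
t=19: ready={D,E,F,G,H} → run E
t=20: ready={D,E,F,G,H} → run E
t=21: ready={D,F,G,H} → run G
t=22: ready={D,F,G,H} → run G
t=23: ready={D,F,G,H} → run G
t=24: ready={D,F,G,H} → run G
t=25: ready={D,F,G,H} → run G
t=26: ready={D,F,H} → run D
t=27: ready={D,F,H} → run D
t=28: ready={D,F,H} → run D
t=29: ready={D,F,H} → run D
t=30: ready={D,F,H} → run D
t=31: ready={F,H} → run F
t=32: ready={F,H} → run F
t=33: ready={H} → run H
t=34: ready={H} → run H
t=35: ready={H} → run H
t=36: ready={H} → run H
t=37: ready={H} → run H
t=38: ready={H} → run H
t=39: ready={H} → run H
t=40: (idle)
t=41: (idle)
t=42: (idle)
t=43: (idle)

running at tick 4 = B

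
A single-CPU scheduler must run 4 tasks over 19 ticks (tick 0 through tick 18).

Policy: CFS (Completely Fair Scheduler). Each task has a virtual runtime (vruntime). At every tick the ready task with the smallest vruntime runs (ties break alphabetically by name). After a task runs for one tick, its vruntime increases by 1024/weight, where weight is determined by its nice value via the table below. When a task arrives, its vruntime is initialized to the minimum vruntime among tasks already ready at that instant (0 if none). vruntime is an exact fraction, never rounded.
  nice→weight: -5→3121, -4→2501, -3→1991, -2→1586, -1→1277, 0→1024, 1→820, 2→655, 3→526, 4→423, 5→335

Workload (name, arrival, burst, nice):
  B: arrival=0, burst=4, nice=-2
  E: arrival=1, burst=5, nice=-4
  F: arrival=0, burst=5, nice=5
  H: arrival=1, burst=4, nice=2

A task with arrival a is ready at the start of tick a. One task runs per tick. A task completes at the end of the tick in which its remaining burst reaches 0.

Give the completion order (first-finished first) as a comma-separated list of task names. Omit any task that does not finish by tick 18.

t=0: vr[B=0 F=0] → run B
t=1: vr[B=512/793 E=0 F=0 H=0] → run E
t=2: vr[B=512/793 E=1024/2501 F=0 H=0] → run F
t=3: vr[B=512/793 E=1024/2501 F=1024/335 H=0] → run H
t=4: vr[B=512/793 E=1024/2501 F=1024/335 H=1024/655] → run E
t=5: vr[B=512/793 E=2048/2501 F=1024/335 H=1024/655] → run B
t=6: vr[B=1024/793 E=2048/2501 F=1024/335 H=1024/655] → run E
t=7: vr[B=1024/793 E=3072/2501 F=1024/335 H=1024/655] → run E
t=8: vr[B=1024/793 E=4096/2501 F=1024/335 H=1024/655] → run B
t=9: vr[B=1536/793 E=4096/2501 F=1024/335 H=1024/655] → run H
t=10: vr[B=1536/793 E=4096/2501 F=1024/335 H=2048/655] → run E
t=11: vr[B=1536/793 F=1024/335 H=2048/655] → run B
t=12: vr[F=1024/335 H=2048/655] → run F
t=13: vr[F=2048/335 H=2048/655] → run H
t=14: vr[F=2048/335 H=3072/655] → run H
t=15: vr[F=2048/335] → run F
t=16: vr[F=3072/335] → run F
t=17: vr[F=4096/335] → run F
t=18: (idle)

completion order = E, B, H, F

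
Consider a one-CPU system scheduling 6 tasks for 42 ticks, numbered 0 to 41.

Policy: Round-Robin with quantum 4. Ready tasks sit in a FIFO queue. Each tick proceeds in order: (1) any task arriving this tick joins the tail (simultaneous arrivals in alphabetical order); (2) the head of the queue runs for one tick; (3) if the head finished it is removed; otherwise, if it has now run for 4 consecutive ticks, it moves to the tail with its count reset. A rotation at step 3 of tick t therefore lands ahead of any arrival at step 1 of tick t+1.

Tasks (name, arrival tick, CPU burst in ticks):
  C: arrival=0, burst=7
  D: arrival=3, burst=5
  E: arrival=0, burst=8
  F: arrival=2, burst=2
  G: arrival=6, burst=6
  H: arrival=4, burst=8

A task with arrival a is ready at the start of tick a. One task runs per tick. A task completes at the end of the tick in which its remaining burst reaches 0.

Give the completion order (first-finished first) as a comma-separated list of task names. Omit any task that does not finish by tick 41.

completion order = F, C, E, D, H, G

t=0: queue=[C,E] q_used=0 → run C
t=1: queue=[C,E] q_used=1 → run C
t=2: queue=[C,E,F] q_used=2 → run C
t=3: queue=[C,E,F,D] q_used=3 → run C
t=4: queue=[E,F,D,C,H] q_used=0 → run E
t=5: queue=[E,F,D,C,H] q_used=1 → run E
t=6: queue=[E,F,D,C,H,G] q_used=2 → run E
t=7: queue=[E,F,D,C,H,G] q_used=3 → run E
t=8: queue=[F,D,C,H,G,E] q_used=0 → run F
t=9: queue=[F,D,C,H,G,E] q_used=1 → run F
t=10: queue=[D,C,H,G,E] q_used=0 → run D
t=11: queue=[D,C,H,G,E] q_used=1 → run D
t=12: queue=[D,C,H,G,E] q_used=2 → run D
t=13: queue=[D,C,H,G,E] q_used=3 → run D
t=14: queue=[C,H,G,E,D] q_used=0 → run C
t=15: queue=[C,H,G,E,D] q_used=1 → run C
t=16: queue=[C,H,G,E,D] q_used=2 → run C
t=17: queue=[H,G,E,D] q_used=0 → run H
t=18: queue=[H,G,E,D] q_used=1 → run H
t=19: queue=[H,G,E,D] q_used=2 → run H
t=20: queue=[H,G,E,D] q_used=3 → run H
t=21: queue=[G,E,D,H] q_used=0 → run G
t=22: queue=[G,E,D,H] q_used=1 → run G
t=23: queue=[G,E,D,H] q_used=2 → run G
t=24: queue=[G,E,D,H] q_used=3 → run G
t=25: queue=[E,D,H,G] q_used=0 → run E
t=26: queue=[E,D,H,G] q_used=1 → run E
t=27: queue=[E,D,H,G] q_used=2 → run E
t=28: queue=[E,D,H,G] q_used=3 → run E
t=29: queue=[D,H,G] q_used=0 → run D
t=30: queue=[H,G] q_used=0 → run H
t=31: queue=[H,G] q_used=1 → run H
t=32: queue=[H,G] q_used=2 → run H
t=33: queue=[H,G] q_used=3 → run H
t=34: queue=[G] q_used=0 → run G
t=35: queue=[G] q_used=1 → run G
t=36: (idle)
t=37: (idle)
t=38: (idle)
t=39: (idle)
t=40: (idle)
t=41: (idle)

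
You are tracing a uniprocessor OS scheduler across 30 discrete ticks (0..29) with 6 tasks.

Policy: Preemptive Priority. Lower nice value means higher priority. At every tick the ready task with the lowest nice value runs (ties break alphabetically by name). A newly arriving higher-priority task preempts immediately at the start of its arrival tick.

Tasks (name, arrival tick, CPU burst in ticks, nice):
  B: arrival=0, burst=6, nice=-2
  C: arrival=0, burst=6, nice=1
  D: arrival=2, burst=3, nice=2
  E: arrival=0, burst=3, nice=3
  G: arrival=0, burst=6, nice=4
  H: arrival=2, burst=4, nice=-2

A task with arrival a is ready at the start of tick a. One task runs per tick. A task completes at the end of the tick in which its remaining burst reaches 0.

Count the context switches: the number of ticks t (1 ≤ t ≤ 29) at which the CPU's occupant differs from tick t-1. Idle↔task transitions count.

t=0: ready={B,C,E,G} → run B
t=1: ready={B,C,E,G} → run B
t=2: ready={B,C,D,E,G,H} → run B
t=3: ready={B,C,D,E,G,H} → run B
t=4: ready={B,C,D,E,G,H} → run B
t=5: ready={B,C,D,E,G,H} → run B
t=6: ready={C,D,E,G,H} → run H
t=7: ready={C,D,E,G,H} → run H
t=8: ready={C,D,E,G,H} → run H
t=9: ready={C,D,E,G,H} → run H
t=10: ready={C,D,E,G} → run C
t=11: ready={C,D,E,G} → run C
t=12: ready={C,D,E,G} → run C
t=13: ready={C,D,E,G} → run C
t=14: ready={C,D,E,G} → run C
t=15: ready={C,D,E,G} → run C
t=16: ready={D,E,G} → run D
t=17: ready={D,E,G} → run D
t=18: ready={D,E,G} → run D
t=19: ready={E,G} → run E
t=20: ready={E,G} → run E
t=21: ready={E,G} → run E
t=22: ready={G} → run G
t=23: ready={G} → run G
t=24: ready={G} → run G
t=25: ready={G} → run G
t=26: ready={G} → run G
t=27: ready={G} → run G
t=28: (idle)
t=29: (idle)

context switches = 6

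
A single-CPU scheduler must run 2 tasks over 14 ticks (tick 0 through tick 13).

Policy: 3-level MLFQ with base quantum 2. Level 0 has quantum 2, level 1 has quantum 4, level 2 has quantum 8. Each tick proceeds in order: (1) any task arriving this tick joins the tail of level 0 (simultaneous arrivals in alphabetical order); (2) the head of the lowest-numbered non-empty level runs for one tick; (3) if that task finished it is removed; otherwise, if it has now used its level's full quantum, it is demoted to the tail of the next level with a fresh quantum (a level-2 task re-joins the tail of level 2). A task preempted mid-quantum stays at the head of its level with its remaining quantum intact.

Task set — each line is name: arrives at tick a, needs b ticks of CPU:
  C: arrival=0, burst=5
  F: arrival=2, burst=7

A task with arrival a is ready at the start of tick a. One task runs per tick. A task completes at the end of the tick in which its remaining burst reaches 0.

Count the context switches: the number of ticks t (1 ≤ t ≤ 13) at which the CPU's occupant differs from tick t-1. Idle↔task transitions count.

context switches = 4

t=0: L0/L1/L2 = C/-/- → run C
t=1: L0/L1/L2 = C/-/- → run C
t=2: L0/L1/L2 = F/C/- → run F
t=3: L0/L1/L2 = F/C/- → run F
t=4: L0/L1/L2 = -/CF/- → run C
t=5: L0/L1/L2 = -/CF/- → run C
t=6: L0/L1/L2 = -/CF/- → run C
t=7: L0/L1/L2 = -/F/- → run F
t=8: L0/L1/L2 = -/F/- → run F
t=9: L0/L1/L2 = -/F/- → run F
t=10: L0/L1/L2 = -/F/- → run F
t=11: L0/L1/L2 = -/-/F → run F
t=12: (idle)
t=13: (idle)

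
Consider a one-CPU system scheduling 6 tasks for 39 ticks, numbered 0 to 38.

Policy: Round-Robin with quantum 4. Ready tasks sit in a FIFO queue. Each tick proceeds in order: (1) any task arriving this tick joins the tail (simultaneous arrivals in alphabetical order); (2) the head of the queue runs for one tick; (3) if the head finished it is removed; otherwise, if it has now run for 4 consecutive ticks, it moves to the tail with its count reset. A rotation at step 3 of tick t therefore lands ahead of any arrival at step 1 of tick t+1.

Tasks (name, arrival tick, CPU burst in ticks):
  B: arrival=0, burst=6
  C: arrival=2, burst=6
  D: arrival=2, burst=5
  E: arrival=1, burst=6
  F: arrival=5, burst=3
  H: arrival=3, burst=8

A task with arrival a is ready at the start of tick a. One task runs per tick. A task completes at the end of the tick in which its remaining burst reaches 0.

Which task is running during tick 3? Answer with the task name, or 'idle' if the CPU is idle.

running at tick 3 = B

t=0: queue=[B] q_used=0 → run B
t=1: queue=[B,E] q_used=1 → run B
t=2: queue=[B,E,C,D] q_used=2 → run B
t=3: queue=[B,E,C,D,H] q_used=3 → run B
t=4: queue=[E,C,D,H,B] q_used=0 → run E
t=5: queue=[E,C,D,H,B,F] q_used=1 → run E
t=6: queue=[E,C,D,H,B,F] q_used=2 → run E
t=7: queue=[E,C,D,H,B,F] q_used=3 → run E
t=8: queue=[C,D,H,B,F,E] q_used=0 → run C
t=9: queue=[C,D,H,B,F,E] q_used=1 → run C
t=10: queue=[C,D,H,B,F,E] q_used=2 → run C
t=11: queue=[C,D,H,B,F,E] q_used=3 → run C
t=12: queue=[D,H,B,F,E,C] q_used=0 → run D
t=13: queue=[D,H,B,F,E,C] q_used=1 → run D
t=14: queue=[D,H,B,F,E,C] q_used=2 → run D
t=15: queue=[D,H,B,F,E,C] q_used=3 → run D
t=16: queue=[H,B,F,E,C,D] q_used=0 → run H
t=17: queue=[H,B,F,E,C,D] q_used=1 → run H
t=18: queue=[H,B,F,E,C,D] q_used=2 → run H
t=19: queue=[H,B,F,E,C,D] q_used=3 → run H
t=20: queue=[B,F,E,C,D,H] q_used=0 → run B
t=21: queue=[B,F,E,C,D,H] q_used=1 → run B
t=22: queue=[F,E,C,D,H] q_used=0 → run F
t=23: queue=[F,E,C,D,H] q_used=1 → run F
t=24: queue=[F,E,C,D,H] q_used=2 → run F
t=25: queue=[E,C,D,H] q_used=0 → run E
t=26: queue=[E,C,D,H] q_used=1 → run E
t=27: queue=[C,D,H] q_used=0 → run C
t=28: queue=[C,D,H] q_used=1 → run C
t=29: queue=[D,H] q_used=0 → run D
t=30: queue=[H] q_used=0 → run H
t=31: queue=[H] q_used=1 → run H
t=32: queue=[H] q_used=2 → run H
t=33: queue=[H] q_used=3 → run H
t=34: (idle)
t=35: (idle)
t=36: (idle)
t=37: (idle)
t=38: (idle)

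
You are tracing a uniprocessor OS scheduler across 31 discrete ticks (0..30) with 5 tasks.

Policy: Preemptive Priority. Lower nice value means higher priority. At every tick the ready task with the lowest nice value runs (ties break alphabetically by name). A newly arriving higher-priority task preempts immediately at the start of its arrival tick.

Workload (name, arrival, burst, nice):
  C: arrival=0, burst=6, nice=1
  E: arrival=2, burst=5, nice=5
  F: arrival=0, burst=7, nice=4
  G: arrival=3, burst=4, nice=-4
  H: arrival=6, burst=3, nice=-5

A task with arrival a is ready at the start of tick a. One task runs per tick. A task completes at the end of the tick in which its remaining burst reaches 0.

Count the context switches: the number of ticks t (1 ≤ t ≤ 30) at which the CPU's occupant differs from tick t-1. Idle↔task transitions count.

context switches = 7

t=0: ready={C,F} → run C
t=1: ready={C,F} → run C
t=2: ready={C,E,F} → run C
t=3: ready={C,E,F,G} → run G
t=4: ready={C,E,F,G} → run G
t=5: ready={C,E,F,G} → run G
t=6: ready={C,E,F,G,H} → run H
t=7: ready={C,E,F,G,H} → run H
t=8: ready={C,E,F,G,H} → run H
t=9: ready={C,E,F,G} → run G
t=10: ready={C,E,F} → run C
t=11: ready={C,E,F} → run C
t=12: ready={C,E,F} → run C
t=13: ready={E,F} → run F
t=14: ready={E,F} → run F
t=15: ready={E,F} → run F
t=16: ready={E,F} → run F
t=17: ready={E,F} → run F
t=18: ready={E,F} → run F
t=19: ready={E,F} → run F
t=20: ready={E} → run E
t=21: ready={E} → run E
t=22: ready={E} → run E
t=23: ready={E} → run E
t=24: ready={E} → run E
t=25: (idle)
t=26: (idle)
t=27: (idle)
t=28: (idle)
t=29: (idle)
t=30: (idle)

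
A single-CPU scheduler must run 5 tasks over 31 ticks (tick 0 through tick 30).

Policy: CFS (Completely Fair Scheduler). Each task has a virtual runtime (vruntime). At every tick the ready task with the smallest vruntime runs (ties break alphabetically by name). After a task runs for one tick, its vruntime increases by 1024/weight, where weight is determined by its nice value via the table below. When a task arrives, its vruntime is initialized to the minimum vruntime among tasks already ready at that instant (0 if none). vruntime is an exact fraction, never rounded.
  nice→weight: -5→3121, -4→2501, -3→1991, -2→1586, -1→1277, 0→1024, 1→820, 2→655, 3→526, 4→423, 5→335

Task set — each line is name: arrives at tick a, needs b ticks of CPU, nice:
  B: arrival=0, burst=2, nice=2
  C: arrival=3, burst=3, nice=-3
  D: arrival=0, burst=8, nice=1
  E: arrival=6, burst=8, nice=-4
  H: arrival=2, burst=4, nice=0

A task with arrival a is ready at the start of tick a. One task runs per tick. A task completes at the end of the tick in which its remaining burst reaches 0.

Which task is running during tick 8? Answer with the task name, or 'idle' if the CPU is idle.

t=0: vr[B=0 D=0] → run B
t=1: vr[B=1024/655 D=0] → run D
t=2: vr[B=1024/655 D=256/205 H=256/205] → run D
t=3: vr[B=1024/655 C=256/205 D=512/205 H=256/205] → run C
t=4: vr[B=1024/655 C=719616/408155 D=512/205 H=256/205] → run H
t=5: vr[B=1024/655 C=719616/408155 D=512/205 H=461/205] → run B
t=6: vr[C=719616/408155 D=512/205 E=719616/408155 H=461/205] → run C
t=7: vr[C=929536/408155 D=512/205 E=719616/408155 H=461/205] → run E
t=8: vr[C=929536/408155 D=512/205 E=54090496/24897455 H=461/205] → run E
t=9: vr[C=929536/408155 D=512/205 E=64284416/24897455 H=461/205] → run H
t=10: vr[C=929536/408155 D=512/205 E=64284416/24897455 H=666/205] → run C
t=11: vr[D=512/205 E=64284416/24897455 H=666/205] → run D
t=12: vr[D=768/205 E=64284416/24897455 H=666/205] → run E
t=13: vr[D=768/205 E=74478336/24897455 H=666/205] → run E
t=14: vr[D=768/205 E=84672256/24897455 H=666/205] → run H
t=15: vr[D=768/205 E=84672256/24897455 H=871/205] → run E
t=16: vr[D=768/205 E=94866176/24897455 H=871/205] → run D
t=17: vr[D=1024/205 E=94866176/24897455 H=871/205] → run E
t=18: vr[D=1024/205 E=105060096/24897455 H=871/205] → run E
t=19: vr[D=1024/205 E=115254016/24897455 H=871/205] → run H
t=20: vr[D=1024/205 E=115254016/24897455] → run E
t=21: vr[D=1024/205] → run D
t=22: vr[D=256/41] → run D
t=23: vr[D=1536/205] → run D
t=24: vr[D=1792/205] → run D
t=25: (idle)
t=26: (idle)
t=27: (idle)
t=28: (idle)
t=29: (idle)
t=30: (idle)

running at tick 8 = E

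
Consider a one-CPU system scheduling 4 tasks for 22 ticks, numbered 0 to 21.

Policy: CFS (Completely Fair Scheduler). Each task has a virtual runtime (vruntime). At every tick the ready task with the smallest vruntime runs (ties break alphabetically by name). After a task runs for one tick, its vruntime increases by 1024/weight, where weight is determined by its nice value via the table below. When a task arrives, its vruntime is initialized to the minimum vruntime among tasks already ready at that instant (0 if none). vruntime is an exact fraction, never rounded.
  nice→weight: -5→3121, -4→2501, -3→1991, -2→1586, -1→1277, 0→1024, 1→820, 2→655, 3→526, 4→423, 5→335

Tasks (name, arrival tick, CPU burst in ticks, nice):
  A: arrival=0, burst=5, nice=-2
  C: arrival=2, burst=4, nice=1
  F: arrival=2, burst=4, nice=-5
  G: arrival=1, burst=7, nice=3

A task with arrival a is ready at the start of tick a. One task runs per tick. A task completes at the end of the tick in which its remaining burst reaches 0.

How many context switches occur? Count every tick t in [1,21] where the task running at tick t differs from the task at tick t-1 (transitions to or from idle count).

t=0: vr[A=0] → run A
t=1: vr[A=512/793 G=512/793] → run A
t=2: vr[A=1024/793 C=512/793 F=512/793 G=512/793] → run C
t=3: vr[A=1024/793 C=307968/162565 F=512/793 G=512/793] → run F
t=4: vr[A=1024/793 C=307968/162565 F=2409984/2474953 G=512/793] → run G
t=5: vr[A=1024/793 C=307968/162565 F=2409984/2474953 G=540672/208559] → run F
t=6: vr[A=1024/793 C=307968/162565 F=3222016/2474953 G=540672/208559] → run A
t=7: vr[A=1536/793 C=307968/162565 F=3222016/2474953 G=540672/208559] → run F
t=8: vr[A=1536/793 C=307968/162565 F=4034048/2474953 G=540672/208559] → run F
t=9: vr[A=1536/793 C=307968/162565 G=540672/208559] → run C
t=10: vr[A=1536/793 C=510976/162565 G=540672/208559] → run A
t=11: vr[A=2048/793 C=510976/162565 G=540672/208559] → run A
t=12: vr[C=510976/162565 G=540672/208559] → run G
t=13: vr[C=510976/162565 G=946688/208559] → run C
t=14: vr[C=713984/162565 G=946688/208559] → run C
t=15: vr[G=946688/208559] → run G
t=16: vr[G=1352704/208559] → run G
t=17: vr[G=1758720/208559] → run G
t=18: vr[G=2164736/208559] → run G
t=19: vr[G=2570752/208559] → run G
t=20: (idle)
t=21: (idle)

context switches = 12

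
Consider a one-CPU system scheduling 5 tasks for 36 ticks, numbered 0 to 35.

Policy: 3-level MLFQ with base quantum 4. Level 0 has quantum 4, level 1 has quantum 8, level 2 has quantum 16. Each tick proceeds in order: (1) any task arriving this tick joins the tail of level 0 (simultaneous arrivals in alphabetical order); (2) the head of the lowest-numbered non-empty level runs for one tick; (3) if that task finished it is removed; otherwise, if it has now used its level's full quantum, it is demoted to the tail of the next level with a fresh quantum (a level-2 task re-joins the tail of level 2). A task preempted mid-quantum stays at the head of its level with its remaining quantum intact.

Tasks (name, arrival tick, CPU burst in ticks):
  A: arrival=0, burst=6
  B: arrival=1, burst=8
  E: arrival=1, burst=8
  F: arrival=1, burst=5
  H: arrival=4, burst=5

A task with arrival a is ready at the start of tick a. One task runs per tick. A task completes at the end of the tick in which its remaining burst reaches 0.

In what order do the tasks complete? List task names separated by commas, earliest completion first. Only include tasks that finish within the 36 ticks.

t=0: L0/L1/L2 = A/-/- → run A
t=1: L0/L1/L2 = ABEF/-/- → run A
t=2: L0/L1/L2 = ABEF/-/- → run A
t=3: L0/L1/L2 = ABEF/-/- → run A
t=4: L0/L1/L2 = BEFH/A/- → run B
t=5: L0/L1/L2 = BEFH/A/- → run B
t=6: L0/L1/L2 = BEFH/A/- → run B
t=7: L0/L1/L2 = BEFH/A/- → run B
t=8: L0/L1/L2 = EFH/AB/- → run E
t=9: L0/L1/L2 = EFH/AB/- → run E
t=10: L0/L1/L2 = EFH/AB/- → run E
t=11: L0/L1/L2 = EFH/AB/- → run E
t=12: L0/L1/L2 = FH/ABE/- → run F
t=13: L0/L1/L2 = FH/ABE/- → run F
t=14: L0/L1/L2 = FH/ABE/- → run F
t=15: L0/L1/L2 = FH/ABE/- → run F
t=16: L0/L1/L2 = H/ABEF/- → run H
t=17: L0/L1/L2 = H/ABEF/- → run H
t=18: L0/L1/L2 = H/ABEF/- → run H
t=19: L0/L1/L2 = H/ABEF/- → run H
t=20: L0/L1/L2 = -/ABEFH/- → run A
t=21: L0/L1/L2 = -/ABEFH/- → run A
t=22: L0/L1/L2 = -/BEFH/- → run B
t=23: L0/L1/L2 = -/BEFH/- → run B
t=24: L0/L1/L2 = -/BEFH/- → run B
t=25: L0/L1/L2 = -/BEFH/- → run B
t=26: L0/L1/L2 = -/EFH/- → run E
t=27: L0/L1/L2 = -/EFH/- → run E
t=28: L0/L1/L2 = -/EFH/- → run E
t=29: L0/L1/L2 = -/EFH/- → run E
t=30: L0/L1/L2 = -/FH/- → run F
t=31: L0/L1/L2 = -/H/- → run H
t=32: (idle)
t=33: (idle)
t=34: (idle)
t=35: (idle)

completion order = A, B, E, F, H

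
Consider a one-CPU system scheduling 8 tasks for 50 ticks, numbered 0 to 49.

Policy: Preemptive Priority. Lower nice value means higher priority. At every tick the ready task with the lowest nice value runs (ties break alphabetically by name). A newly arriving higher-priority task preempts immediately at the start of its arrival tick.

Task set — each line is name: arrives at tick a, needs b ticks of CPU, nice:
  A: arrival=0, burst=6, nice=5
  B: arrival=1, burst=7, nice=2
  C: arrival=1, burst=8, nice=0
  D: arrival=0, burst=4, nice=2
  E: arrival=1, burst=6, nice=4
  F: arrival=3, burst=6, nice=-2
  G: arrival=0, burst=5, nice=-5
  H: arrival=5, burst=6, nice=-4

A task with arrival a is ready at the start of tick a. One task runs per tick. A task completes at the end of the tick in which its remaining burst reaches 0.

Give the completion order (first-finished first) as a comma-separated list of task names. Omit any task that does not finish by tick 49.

completion order = G, H, F, C, B, D, E, A

t=0: ready={A,D,G} → run G
t=1: ready={A,B,C,D,E,G} → run G
t=2: ready={A,B,C,D,E,G} → run G
t=3: ready={A,B,C,D,E,F,G} → run G
t=4: ready={A,B,C,D,E,F,G} → run G
t=5: ready={A,B,C,D,E,F,H} → run H
t=6: ready={A,B,C,D,E,F,H} → run H
t=7: ready={A,B,C,D,E,F,H} → run H
t=8: ready={A,B,C,D,E,F,H} → run H
t=9: ready={A,B,C,D,E,F,H} → run H
t=10: ready={A,B,C,D,E,F,H} → run H
t=11: ready={A,B,C,D,E,F} → run F
t=12: ready={A,B,C,D,E,F} → run F
t=13: ready={A,B,C,D,E,F} → run F
t=14: ready={A,B,C,D,E,F} → run F
t=15: ready={A,B,C,D,E,F} → run F
t=16: ready={A,B,C,D,E,F} → run F
t=17: ready={A,B,C,D,E} → run C
t=18: ready={A,B,C,D,E} → run C
t=19: ready={A,B,C,D,E} → run C
t=20: ready={A,B,C,D,E} → run C
t=21: ready={A,B,C,D,E} → run C
t=22: ready={A,B,C,D,E} → run C
t=23: ready={A,B,C,D,E} → run C
t=24: ready={A,B,C,D,E} → run C
t=25: ready={A,B,D,E} → run B
t=26: ready={A,B,D,E} → run B
t=27: ready={A,B,D,E} → run B
t=28: ready={A,B,D,E} → run B
t=29: ready={A,B,D,E} → run B
t=30: ready={A,B,D,E} → run B
t=31: ready={A,B,D,E} → run B
t=32: ready={A,D,E} → run D
t=33: ready={A,D,E} → run D
t=34: ready={A,D,E} → run D
t=35: ready={A,D,E} → run D
t=36: ready={A,E} → run E
t=37: ready={A,E} → run E
t=38: ready={A,E} → run E
t=39: ready={A,E} → run E
t=40: ready={A,E} → run E
t=41: ready={A,E} → run E
t=42: ready={A} → run A
t=43: ready={A} → run A
t=44: ready={A} → run A
t=45: ready={A} → run A
t=46: ready={A} → run A
t=47: ready={A} → run A
t=48: (idle)
t=49: (idle)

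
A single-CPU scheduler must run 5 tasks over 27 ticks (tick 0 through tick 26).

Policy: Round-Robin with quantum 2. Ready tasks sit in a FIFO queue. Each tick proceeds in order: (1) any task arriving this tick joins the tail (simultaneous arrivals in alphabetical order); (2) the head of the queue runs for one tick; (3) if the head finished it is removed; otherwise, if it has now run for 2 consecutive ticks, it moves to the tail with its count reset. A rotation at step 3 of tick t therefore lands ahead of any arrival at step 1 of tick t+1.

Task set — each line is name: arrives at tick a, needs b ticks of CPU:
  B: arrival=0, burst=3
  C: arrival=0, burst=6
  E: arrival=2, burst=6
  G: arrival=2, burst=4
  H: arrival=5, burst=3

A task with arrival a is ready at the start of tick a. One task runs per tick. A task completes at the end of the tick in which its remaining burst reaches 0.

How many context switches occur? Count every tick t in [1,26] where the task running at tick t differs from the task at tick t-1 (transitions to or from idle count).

t=0: queue=[B,C] q_used=0 → run B
t=1: queue=[B,C] q_used=1 → run B
t=2: queue=[C,B,E,G] q_used=0 → run C
t=3: queue=[C,B,E,G] q_used=1 → run C
t=4: queue=[B,E,G,C] q_used=0 → run B
t=5: queue=[E,G,C,H] q_used=0 → run E
t=6: queue=[E,G,C,H] q_used=1 → run E
t=7: queue=[G,C,H,E] q_used=0 → run G
t=8: queue=[G,C,H,E] q_used=1 → run G
t=9: queue=[C,H,E,G] q_used=0 → run C
t=10: queue=[C,H,E,G] q_used=1 → run C
t=11: queue=[H,E,G,C] q_used=0 → run H
t=12: queue=[H,E,G,C] q_used=1 → run H
t=13: queue=[E,G,C,H] q_used=0 → run E
t=14: queue=[E,G,C,H] q_used=1 → run E
t=15: queue=[G,C,H,E] q_used=0 → run G
t=16: queue=[G,C,H,E] q_used=1 → run G
t=17: queue=[C,H,E] q_used=0 → run C
t=18: queue=[C,H,E] q_used=1 → run C
t=19: queue=[H,E] q_used=0 → run H
t=20: queue=[E] q_used=0 → run E
t=21: queue=[E] q_used=1 → run E
t=22: (idle)
t=23: (idle)
t=24: (idle)
t=25: (idle)
t=26: (idle)

context switches = 12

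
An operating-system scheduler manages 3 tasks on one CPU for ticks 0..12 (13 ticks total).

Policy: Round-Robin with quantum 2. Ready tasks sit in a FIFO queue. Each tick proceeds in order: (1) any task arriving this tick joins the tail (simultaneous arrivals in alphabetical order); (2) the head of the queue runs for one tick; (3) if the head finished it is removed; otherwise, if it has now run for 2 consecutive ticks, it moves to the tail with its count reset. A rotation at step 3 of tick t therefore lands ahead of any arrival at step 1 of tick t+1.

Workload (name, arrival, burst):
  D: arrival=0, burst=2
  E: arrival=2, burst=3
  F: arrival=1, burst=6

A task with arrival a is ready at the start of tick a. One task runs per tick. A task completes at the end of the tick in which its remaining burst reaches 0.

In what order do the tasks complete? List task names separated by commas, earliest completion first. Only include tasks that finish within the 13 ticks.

completion order = D, E, F

t=0: queue=[D] q_used=0 → run D
t=1: queue=[D,F] q_used=1 → run D
t=2: queue=[F,E] q_used=0 → run F
t=3: queue=[F,E] q_used=1 → run F
t=4: queue=[E,F] q_used=0 → run E
t=5: queue=[E,F] q_used=1 → run E
t=6: queue=[F,E] q_used=0 → run F
t=7: queue=[F,E] q_used=1 → run F
t=8: queue=[E,F] q_used=0 → run E
t=9: queue=[F] q_used=0 → run F
t=10: queue=[F] q_used=1 → run F
t=11: (idle)
t=12: (idle)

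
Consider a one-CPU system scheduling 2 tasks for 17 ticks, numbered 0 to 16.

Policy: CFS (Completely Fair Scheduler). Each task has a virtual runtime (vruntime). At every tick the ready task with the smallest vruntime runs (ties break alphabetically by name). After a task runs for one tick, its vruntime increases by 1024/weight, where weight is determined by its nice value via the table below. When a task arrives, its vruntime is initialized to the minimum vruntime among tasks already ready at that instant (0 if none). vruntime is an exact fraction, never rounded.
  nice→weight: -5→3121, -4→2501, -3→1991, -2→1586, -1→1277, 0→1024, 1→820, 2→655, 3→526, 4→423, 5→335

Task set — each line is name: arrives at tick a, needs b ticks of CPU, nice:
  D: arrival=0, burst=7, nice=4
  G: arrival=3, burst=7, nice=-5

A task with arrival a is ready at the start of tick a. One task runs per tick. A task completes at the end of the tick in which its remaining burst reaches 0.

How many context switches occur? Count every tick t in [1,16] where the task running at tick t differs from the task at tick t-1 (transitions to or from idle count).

t=0: vr[D=0] → run D
t=1: vr[D=1024/423] → run D
t=2: vr[D=2048/423] → run D
t=3: vr[D=1024/141 G=1024/141] → run D
t=4: vr[D=4096/423 G=1024/141] → run G
t=5: vr[D=4096/423 G=3340288/440061] → run G
t=6: vr[D=4096/423 G=3484672/440061] → run G
t=7: vr[D=4096/423 G=3629056/440061] → run G
t=8: vr[D=4096/423 G=3773440/440061] → run G
t=9: vr[D=4096/423 G=3917824/440061] → run G
t=10: vr[D=4096/423 G=4062208/440061] → run G
t=11: vr[D=4096/423] → run D
t=12: vr[D=5120/423] → run D
t=13: vr[D=2048/141] → run D
t=14: (idle)
t=15: (idle)
t=16: (idle)

context switches = 3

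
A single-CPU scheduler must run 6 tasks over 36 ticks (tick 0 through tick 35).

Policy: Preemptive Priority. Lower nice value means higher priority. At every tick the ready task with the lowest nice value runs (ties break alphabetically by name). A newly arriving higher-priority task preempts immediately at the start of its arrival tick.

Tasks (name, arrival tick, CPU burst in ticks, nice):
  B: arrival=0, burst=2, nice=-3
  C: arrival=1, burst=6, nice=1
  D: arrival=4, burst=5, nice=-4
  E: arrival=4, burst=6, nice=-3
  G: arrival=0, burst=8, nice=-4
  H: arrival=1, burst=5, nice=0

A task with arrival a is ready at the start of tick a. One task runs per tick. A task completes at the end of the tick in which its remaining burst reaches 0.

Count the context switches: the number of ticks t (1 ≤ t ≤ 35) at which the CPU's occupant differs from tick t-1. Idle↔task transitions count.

context switches = 7

t=0: ready={B,G} → run G
t=1: ready={B,C,G,H} → run G
t=2: ready={B,C,G,H} → run G
t=3: ready={B,C,G,H} → run G
t=4: ready={B,C,D,E,G,H} → run D
t=5: ready={B,C,D,E,G,H} → run D
t=6: ready={B,C,D,E,G,H} → run D
t=7: ready={B,C,D,E,G,H} → run D
t=8: ready={B,C,D,E,G,H} → run D
t=9: ready={B,C,E,G,H} → run G
t=10: ready={B,C,E,G,H} → run G
t=11: ready={B,C,E,G,H} → run G
t=12: ready={B,C,E,G,H} → run G
t=13: ready={B,C,E,H} → run B
t=14: ready={B,C,E,H} → run B
t=15: ready={C,E,H} → run E
t=16: ready={C,E,H} → run E
t=17: ready={C,E,H} → run E
t=18: ready={C,E,H} → run E
t=19: ready={C,E,H} → run E
t=20: ready={C,E,H} → run E
t=21: ready={C,H} → run H
t=22: ready={C,H} → run H
t=23: ready={C,H} → run H
t=24: ready={C,H} → run H
t=25: ready={C,H} → run H
t=26: ready={C} → run C
t=27: ready={C} → run C
t=28: ready={C} → run C
t=29: ready={C} → run C
t=30: ready={C} → run C
t=31: ready={C} → run C
t=32: (idle)
t=33: (idle)
t=34: (idle)
t=35: (idle)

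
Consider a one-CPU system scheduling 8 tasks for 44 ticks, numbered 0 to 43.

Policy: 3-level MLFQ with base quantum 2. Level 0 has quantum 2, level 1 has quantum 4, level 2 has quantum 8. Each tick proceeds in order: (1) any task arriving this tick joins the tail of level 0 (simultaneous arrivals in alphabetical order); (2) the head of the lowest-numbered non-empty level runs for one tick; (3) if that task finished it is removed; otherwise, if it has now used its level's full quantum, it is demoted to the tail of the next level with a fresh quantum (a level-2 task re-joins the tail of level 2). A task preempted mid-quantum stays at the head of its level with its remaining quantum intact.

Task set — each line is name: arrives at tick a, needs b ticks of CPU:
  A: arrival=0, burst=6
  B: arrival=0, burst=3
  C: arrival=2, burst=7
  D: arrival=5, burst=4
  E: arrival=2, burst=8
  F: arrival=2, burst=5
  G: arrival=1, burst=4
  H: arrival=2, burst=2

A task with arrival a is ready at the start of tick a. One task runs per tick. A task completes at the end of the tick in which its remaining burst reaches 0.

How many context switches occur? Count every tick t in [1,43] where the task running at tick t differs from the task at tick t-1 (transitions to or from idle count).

context switches = 17

t=0: L0/L1/L2 = AB/-/- → run A
t=1: L0/L1/L2 = ABG/-/- → run A
t=2: L0/L1/L2 = BGCEFH/A/- → run B
t=3: L0/L1/L2 = BGCEFH/A/- → run B
t=4: L0/L1/L2 = GCEFH/AB/- → run G
t=5: L0/L1/L2 = GCEFHD/AB/- → run G
t=6: L0/L1/L2 = CEFHD/ABG/- → run C
t=7: L0/L1/L2 = CEFHD/ABG/- → run C
t=8: L0/L1/L2 = EFHD/ABGC/- → run E
t=9: L0/L1/L2 = EFHD/ABGC/- → run E
t=10: L0/L1/L2 = FHD/ABGCE/- → run F
t=11: L0/L1/L2 = FHD/ABGCE/- → run F
t=12: L0/L1/L2 = HD/ABGCEF/- → run H
t=13: L0/L1/L2 = HD/ABGCEF/- → run H
t=14: L0/L1/L2 = D/ABGCEF/- → run D
t=15: L0/L1/L2 = D/ABGCEF/- → run D
t=16: L0/L1/L2 = -/ABGCEFD/- → run A
t=17: L0/L1/L2 = -/ABGCEFD/- → run A
t=18: L0/L1/L2 = -/ABGCEFD/- → run A
t=19: L0/L1/L2 = -/ABGCEFD/- → run A
t=20: L0/L1/L2 = -/BGCEFD/- → run B
t=21: L0/L1/L2 = -/GCEFD/- → run G
t=22: L0/L1/L2 = -/GCEFD/- → run G
t=23: L0/L1/L2 = -/CEFD/- → run C
t=24: L0/L1/L2 = -/CEFD/- → run C
t=25: L0/L1/L2 = -/CEFD/- → run C
t=26: L0/L1/L2 = -/CEFD/- → run C
t=27: L0/L1/L2 = -/EFD/C → run E
t=28: L0/L1/L2 = -/EFD/C → run E
t=29: L0/L1/L2 = -/EFD/C → run E
t=30: L0/L1/L2 = -/EFD/C → run E
t=31: L0/L1/L2 = -/FD/CE → run F
t=32: L0/L1/L2 = -/FD/CE → run F
t=33: L0/L1/L2 = -/FD/CE → run F
t=34: L0/L1/L2 = -/D/CE → run D
t=35: L0/L1/L2 = -/D/CE → run D
t=36: L0/L1/L2 = -/-/CE → run C
t=37: L0/L1/L2 = -/-/E → run E
t=38: L0/L1/L2 = -/-/E → run E
t=39: (idle)
t=40: (idle)
t=41: (idle)
t=42: (idle)
t=43: (idle)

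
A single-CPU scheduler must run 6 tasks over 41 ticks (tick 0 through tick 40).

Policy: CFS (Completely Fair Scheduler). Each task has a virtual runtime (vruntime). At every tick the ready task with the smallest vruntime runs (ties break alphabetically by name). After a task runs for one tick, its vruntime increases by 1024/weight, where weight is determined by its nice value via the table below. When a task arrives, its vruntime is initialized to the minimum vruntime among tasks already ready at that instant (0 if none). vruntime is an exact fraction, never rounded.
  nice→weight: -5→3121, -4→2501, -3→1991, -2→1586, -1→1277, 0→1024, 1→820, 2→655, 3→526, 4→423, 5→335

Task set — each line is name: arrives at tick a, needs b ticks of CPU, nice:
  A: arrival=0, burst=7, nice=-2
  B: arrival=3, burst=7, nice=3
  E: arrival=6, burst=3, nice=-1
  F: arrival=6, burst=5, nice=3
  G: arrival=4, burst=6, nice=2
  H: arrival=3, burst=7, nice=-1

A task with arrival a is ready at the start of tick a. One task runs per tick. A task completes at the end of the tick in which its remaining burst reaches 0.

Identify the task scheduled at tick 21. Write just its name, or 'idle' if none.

t=0: vr[A=0] → run A
t=1: vr[A=512/793] → run A
t=2: vr[A=1024/793] → run A
t=3: vr[A=1536/793 B=1536/793 H=1536/793] → run A
t=4: vr[A=2048/793 B=1536/793 G=1536/793 H=1536/793] → run B
t=5: vr[A=2048/793 B=809984/208559 G=1536/793 H=1536/793] → run G
t=6: vr[A=2048/793 B=809984/208559 E=1536/793 F=1536/793 G=1818112/519415 H=1536/793] → run E
t=7: vr[A=2048/793 B=809984/208559 E=2773504/1012661 F=1536/793 G=1818112/519415 H=1536/793] → run F
t=8: vr[A=2048/793 B=809984/208559 E=2773504/1012661 F=809984/208559 G=1818112/519415 H=1536/793] → run H
t=9: vr[A=2048/793 B=809984/208559 E=2773504/1012661 F=809984/208559 G=1818112/519415 H=2773504/1012661] → run A
t=10: vr[A=2560/793 B=809984/208559 E=2773504/1012661 F=809984/208559 G=1818112/519415 H=2773504/1012661] → run E
t=11: vr[A=2560/793 B=809984/208559 E=3585536/1012661 F=809984/208559 G=1818112/519415 H=2773504/1012661] → run H
t=12: vr[A=2560/793 B=809984/208559 E=3585536/1012661 F=809984/208559 G=1818112/519415 H=3585536/1012661] → run A
t=13: vr[A=3072/793 B=809984/208559 E=3585536/1012661 F=809984/208559 G=1818112/519415 H=3585536/1012661] → run G
t=14: vr[A=3072/793 B=809984/208559 E=3585536/1012661 F=809984/208559 G=2630144/519415 H=3585536/1012661] → run E
t=15: vr[A=3072/793 B=809984/208559 F=809984/208559 G=2630144/519415 H=3585536/1012661] → run H
t=16: vr[A=3072/793 B=809984/208559 F=809984/208559 G=2630144/519415 H=4397568/1012661] → run A
t=17: vr[B=809984/208559 F=809984/208559 G=2630144/519415 H=4397568/1012661] → run B
t=18: vr[B=1216000/208559 F=809984/208559 G=2630144/519415 H=4397568/1012661] → run F
t=19: vr[B=1216000/208559 F=1216000/208559 G=2630144/519415 H=4397568/1012661] → run H
t=20: vr[B=1216000/208559 F=1216000/208559 G=2630144/519415 H=5209600/1012661] → run G
t=21: vr[B=1216000/208559 F=1216000/208559 G=3442176/519415 H=5209600/1012661] → run H
t=22: vr[B=1216000/208559 F=1216000/208559 G=3442176/519415 H=6021632/1012661] → run B
t=23: vr[B=1622016/208559 F=1216000/208559 G=3442176/519415 H=6021632/1012661] → run F
t=24: vr[B=1622016/208559 F=1622016/208559 G=3442176/519415 H=6021632/1012661] → run H
t=25: vr[B=1622016/208559 F=1622016/208559 G=3442176/519415 H=6833664/1012661] → run G
t=26: vr[B=1622016/208559 F=1622016/208559 G=4254208/519415 H=6833664/1012661] → run H
t=27: vr[B=1622016/208559 F=1622016/208559 G=4254208/519415] → run B
t=28: vr[B=2028032/208559 F=1622016/208559 G=4254208/519415] → run F
t=29: vr[B=2028032/208559 F=2028032/208559 G=4254208/519415] → run G
t=30: vr[B=2028032/208559 F=2028032/208559 G=1013248/103883] → run B
t=31: vr[B=2434048/208559 F=2028032/208559 G=1013248/103883] → run F
t=32: vr[B=2434048/208559 G=1013248/103883] → run G
t=33: vr[B=2434048/208559] → run B
t=34: vr[B=2840064/208559] → run B
t=35: (idle)
t=36: (idle)
t=37: (idle)
t=38: (idle)
t=39: (idle)
t=40: (idle)

running at tick 21 = H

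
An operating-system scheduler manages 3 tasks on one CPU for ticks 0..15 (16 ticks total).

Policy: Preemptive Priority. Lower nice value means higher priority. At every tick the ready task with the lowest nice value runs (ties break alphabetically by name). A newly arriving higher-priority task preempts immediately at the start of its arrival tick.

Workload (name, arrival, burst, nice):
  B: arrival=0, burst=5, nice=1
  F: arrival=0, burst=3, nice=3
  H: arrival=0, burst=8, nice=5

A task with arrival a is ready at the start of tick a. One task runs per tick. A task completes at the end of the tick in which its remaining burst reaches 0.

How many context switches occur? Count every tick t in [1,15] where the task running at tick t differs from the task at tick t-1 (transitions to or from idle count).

t=0: ready={B,F,H} → run B
t=1: ready={B,F,H} → run B
t=2: ready={B,F,H} → run B
t=3: ready={B,F,H} → run B
t=4: ready={B,F,H} → run B
t=5: ready={F,H} → run F
t=6: ready={F,H} → run F
t=7: ready={F,H} → run F
t=8: ready={H} → run H
t=9: ready={H} → run H
t=10: ready={H} → run H
t=11: ready={H} → run H
t=12: ready={H} → run H
t=13: ready={H} → run H
t=14: ready={H} → run H
t=15: ready={H} → run H

context switches = 2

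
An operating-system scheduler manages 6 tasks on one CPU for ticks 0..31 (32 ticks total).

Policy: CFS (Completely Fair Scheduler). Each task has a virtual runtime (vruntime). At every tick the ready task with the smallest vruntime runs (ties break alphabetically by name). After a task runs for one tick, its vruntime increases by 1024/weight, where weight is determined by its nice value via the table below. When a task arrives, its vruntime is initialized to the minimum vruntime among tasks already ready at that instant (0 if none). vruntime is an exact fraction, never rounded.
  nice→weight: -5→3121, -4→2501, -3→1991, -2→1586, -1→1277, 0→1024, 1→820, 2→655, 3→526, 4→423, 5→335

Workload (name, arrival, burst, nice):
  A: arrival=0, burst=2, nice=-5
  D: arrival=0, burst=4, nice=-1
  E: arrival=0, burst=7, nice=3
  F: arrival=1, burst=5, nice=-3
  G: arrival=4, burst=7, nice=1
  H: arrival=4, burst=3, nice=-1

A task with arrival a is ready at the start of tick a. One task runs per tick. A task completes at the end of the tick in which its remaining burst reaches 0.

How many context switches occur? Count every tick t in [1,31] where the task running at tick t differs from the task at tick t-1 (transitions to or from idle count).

context switches = 26

t=0: vr[A=0 D=0 E=0] → run A
t=1: vr[A=1024/3121 D=0 E=0 F=0] → run D
t=2: vr[A=1024/3121 D=1024/1277 E=0 F=0] → run E
t=3: vr[A=1024/3121 D=1024/1277 E=512/263 F=0] → run F
t=4: vr[A=1024/3121 D=1024/1277 E=512/263 F=1024/1991 G=1024/3121 H=1024/3121] → run A
t=5: vr[D=1024/1277 E=512/263 F=1024/1991 G=1024/3121 H=1024/3121] → run G
t=6: vr[D=1024/1277 E=512/263 F=1024/1991 G=1008896/639805 H=1024/3121] → run H
t=7: vr[D=1024/1277 E=512/263 F=1024/1991 G=1008896/639805 H=4503552/3985517] → run F
t=8: vr[D=1024/1277 E=512/263 F=2048/1991 G=1008896/639805 H=4503552/3985517] → run D
t=9: vr[D=2048/1277 E=512/263 F=2048/1991 G=1008896/639805 H=4503552/3985517] → run F
t=10: vr[D=2048/1277 E=512/263 F=3072/1991 G=1008896/639805 H=4503552/3985517] → run H
t=11: vr[D=2048/1277 E=512/263 F=3072/1991 G=1008896/639805 H=7699456/3985517] → run F
t=12: vr[D=2048/1277 E=512/263 F=4096/1991 G=1008896/639805 H=7699456/3985517] → run G
t=13: vr[D=2048/1277 E=512/263 F=4096/1991 G=1807872/639805 H=7699456/3985517] → run D
t=14: vr[D=3072/1277 E=512/263 F=4096/1991 G=1807872/639805 H=7699456/3985517] → run H
t=15: vr[D=3072/1277 E=512/263 F=4096/1991 G=1807872/639805] → run E
t=16: vr[D=3072/1277 E=1024/263 F=4096/1991 G=1807872/639805] → run F
t=17: vr[D=3072/1277 E=1024/263 G=1807872/639805] → run D
t=18: vr[E=1024/263 G=1807872/639805] → run G
t=19: vr[E=1024/263 G=2606848/639805] → run E
t=20: vr[E=1536/263 G=2606848/639805] → run G
t=21: vr[E=1536/263 G=3405824/639805] → run G
t=22: vr[E=1536/263 G=840960/127961] → run E
t=23: vr[E=2048/263 G=840960/127961] → run G
t=24: vr[E=2048/263 G=5003776/639805] → run E
t=25: vr[E=2560/263 G=5003776/639805] → run G
t=26: vr[E=2560/263] → run E
t=27: vr[E=3072/263] → run E
t=28: (idle)
t=29: (idle)
t=30: (idle)
t=31: (idle)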